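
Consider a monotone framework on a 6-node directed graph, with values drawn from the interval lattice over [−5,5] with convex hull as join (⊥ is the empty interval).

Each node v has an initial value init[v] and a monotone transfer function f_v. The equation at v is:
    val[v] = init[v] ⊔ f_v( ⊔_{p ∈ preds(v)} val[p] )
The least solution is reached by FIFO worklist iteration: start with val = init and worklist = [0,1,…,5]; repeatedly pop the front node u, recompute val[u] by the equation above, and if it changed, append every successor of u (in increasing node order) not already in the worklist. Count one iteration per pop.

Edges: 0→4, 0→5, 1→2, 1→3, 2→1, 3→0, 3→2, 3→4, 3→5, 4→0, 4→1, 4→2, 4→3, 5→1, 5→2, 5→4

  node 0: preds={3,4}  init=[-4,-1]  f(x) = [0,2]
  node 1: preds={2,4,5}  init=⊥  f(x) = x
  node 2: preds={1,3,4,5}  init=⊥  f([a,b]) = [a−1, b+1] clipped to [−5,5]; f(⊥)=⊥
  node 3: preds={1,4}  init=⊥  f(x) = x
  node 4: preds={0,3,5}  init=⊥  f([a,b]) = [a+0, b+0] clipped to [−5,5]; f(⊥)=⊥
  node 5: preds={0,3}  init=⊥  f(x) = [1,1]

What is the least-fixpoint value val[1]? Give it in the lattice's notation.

[-5,5]

Trace (37 dequeues):
  [1] u=0 | in ⊥ | out [-4,2] | prev [-4,-1] | push {}
  [2] u=1 | in ⊥ | out ⊥ | ==
  [3] u=2 | in ⊥ | out ⊥ | ==
  [4] u=3 | in ⊥ | out ⊥ | ==
  [5] u=4 | in [-4,2] | out [-4,2] | prev ⊥ | push {0,1,2,3}
  [6] u=5 | in [-4,2] | out [1,1] | prev ⊥ | push {4}
  [7] u=0 | in [-4,2] | out [-4,2] | ==
  [8] u=1 | in [-4,2] | out [-4,2] | prev ⊥ | push {}
  [9] u=2 | in [-4,2] | out [-5,3] | prev ⊥ | push {1}
  [10] u=3 | in [-4,2] | out [-4,2] | prev ⊥ | push {0,2,5}
  [11] u=4 | in [-4,2] | out [-4,2] | ==
  [12] u=1 | in [-5,3] | out [-5,3] | prev [-4,2] | push {3}
  [13] u=0 | in [-4,2] | out [-4,2] | ==
  [14] u=2 | in [-5,3] | out [-5,4] | prev [-5,3] | push {1}
  [15] u=5 | in [-4,2] | out [1,1] | ==
  [16] u=3 | in [-5,3] | out [-5,3] | prev [-4,2] | push {0,2,4,5}
  [17] u=1 | in [-5,4] | out [-5,4] | prev [-5,3] | push {3}
  [18] u=0 | in [-5,3] | out [-4,2] | ==
  [19] u=2 | in [-5,4] | out [-5,5] | prev [-5,4] | push {1}
  [20] u=4 | in [-5,3] | out [-5,3] | prev [-4,2] | push {0,2}
  [21] u=5 | in [-5,3] | out [1,1] | ==
  [22] u=3 | in [-5,4] | out [-5,4] | prev [-5,3] | push {4,5}
  [23] u=1 | in [-5,5] | out [-5,5] | prev [-5,4] | push {3}
  [24] u=0 | in [-5,4] | out [-4,2] | ==
  [25] u=2 | in [-5,5] | out [-5,5] | ==
  [26] u=4 | in [-5,4] | out [-5,4] | prev [-5,3] | push {0,1,2}
  [27] u=5 | in [-5,4] | out [1,1] | ==
  [28] u=3 | in [-5,5] | out [-5,5] | prev [-5,4] | push {4,5}
  [29] u=0 | in [-5,5] | out [-4,2] | ==
  [30] u=1 | in [-5,5] | out [-5,5] | ==
  [31] u=2 | in [-5,5] | out [-5,5] | ==
  [32] u=4 | in [-5,5] | out [-5,5] | prev [-5,4] | push {0,1,2,3}
  [33] u=5 | in [-5,5] | out [1,1] | ==
  [34] u=0 | in [-5,5] | out [-4,2] | ==
  [35] u=1 | in [-5,5] | out [-5,5] | ==
  [36] u=2 | in [-5,5] | out [-5,5] | ==
  [37] u=3 | in [-5,5] | out [-5,5] | ==

Converged values:
  [0] [-4,2]
  [1] [-5,5]
  [2] [-5,5]
  [3] [-5,5]
  [4] [-5,5]
  [5] [1,1]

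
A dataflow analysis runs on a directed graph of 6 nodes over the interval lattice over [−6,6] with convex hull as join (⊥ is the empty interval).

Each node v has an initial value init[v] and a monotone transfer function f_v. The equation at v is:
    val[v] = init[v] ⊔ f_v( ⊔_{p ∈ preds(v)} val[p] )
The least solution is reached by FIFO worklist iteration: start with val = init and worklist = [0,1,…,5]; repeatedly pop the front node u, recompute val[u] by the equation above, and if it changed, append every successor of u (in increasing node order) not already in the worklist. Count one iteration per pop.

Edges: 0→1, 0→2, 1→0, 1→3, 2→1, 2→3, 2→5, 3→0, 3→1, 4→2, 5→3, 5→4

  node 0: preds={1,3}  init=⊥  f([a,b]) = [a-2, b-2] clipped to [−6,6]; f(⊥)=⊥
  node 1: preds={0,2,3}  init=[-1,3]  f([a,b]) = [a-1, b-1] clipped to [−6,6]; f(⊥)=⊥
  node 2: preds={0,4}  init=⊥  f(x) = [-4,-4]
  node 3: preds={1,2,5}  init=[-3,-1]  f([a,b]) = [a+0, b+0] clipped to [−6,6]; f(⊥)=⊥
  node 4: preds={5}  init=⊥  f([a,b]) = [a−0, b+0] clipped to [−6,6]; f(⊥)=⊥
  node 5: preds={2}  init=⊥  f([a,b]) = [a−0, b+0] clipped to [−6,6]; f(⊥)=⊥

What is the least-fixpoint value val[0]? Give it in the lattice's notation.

Trace (11 dequeues):
  [1] u=0 | in [-3,3] | out [-5,1] | prev ⊥ | push {}
  [2] u=1 | in [-5,1] | out [-6,3] | prev [-1,3] | push {0}
  [3] u=2 | in [-5,1] | out [-4,-4] | prev ⊥ | push {1}
  [4] u=3 | in [-6,3] | out [-6,3] | prev [-3,-1] | push {}
  [5] u=4 | in ⊥ | out ⊥ | ==
  [6] u=5 | in [-4,-4] | out [-4,-4] | prev ⊥ | push {3,4}
  [7] u=0 | in [-6,3] | out [-6,1] | prev [-5,1] | push {2}
  [8] u=1 | in [-6,3] | out [-6,3] | ==
  [9] u=3 | in [-6,3] | out [-6,3] | ==
  [10] u=4 | in [-4,-4] | out [-4,-4] | prev ⊥ | push {}
  [11] u=2 | in [-6,1] | out [-4,-4] | ==

Converged values:
  [0] [-6,1]
  [1] [-6,3]
  [2] [-4,-4]
  [3] [-6,3]
  [4] [-4,-4]
  [5] [-4,-4]

[-6,1]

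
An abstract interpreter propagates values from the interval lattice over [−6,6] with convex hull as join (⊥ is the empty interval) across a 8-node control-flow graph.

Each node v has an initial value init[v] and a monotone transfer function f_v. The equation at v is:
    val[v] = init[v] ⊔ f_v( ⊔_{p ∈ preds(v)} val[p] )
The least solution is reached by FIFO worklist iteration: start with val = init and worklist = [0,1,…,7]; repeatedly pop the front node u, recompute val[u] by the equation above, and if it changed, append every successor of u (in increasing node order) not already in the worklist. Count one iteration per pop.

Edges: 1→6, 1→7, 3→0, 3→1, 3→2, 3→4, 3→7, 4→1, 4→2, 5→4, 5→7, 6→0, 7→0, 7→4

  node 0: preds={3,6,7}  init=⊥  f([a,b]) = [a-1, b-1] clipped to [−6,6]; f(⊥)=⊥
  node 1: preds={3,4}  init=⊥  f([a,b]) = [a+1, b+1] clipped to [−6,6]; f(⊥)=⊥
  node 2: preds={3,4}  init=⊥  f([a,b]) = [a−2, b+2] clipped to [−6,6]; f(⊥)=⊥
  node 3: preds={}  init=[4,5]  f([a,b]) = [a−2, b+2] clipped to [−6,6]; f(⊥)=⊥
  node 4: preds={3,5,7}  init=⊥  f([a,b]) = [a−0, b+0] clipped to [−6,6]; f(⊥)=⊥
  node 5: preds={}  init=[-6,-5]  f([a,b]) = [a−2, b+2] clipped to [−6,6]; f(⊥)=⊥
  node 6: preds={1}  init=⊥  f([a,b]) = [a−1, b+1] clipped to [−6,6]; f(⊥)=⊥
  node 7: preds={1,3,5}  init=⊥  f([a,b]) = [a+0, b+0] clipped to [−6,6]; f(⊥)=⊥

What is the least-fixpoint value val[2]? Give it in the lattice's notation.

[-6,6]

Worklist (17 pops):
  #1 pop 0: in=[4,5] → [3,4] (was ⊥); enqueue []
  #2 pop 1: in=[4,5] → [5,6] (was ⊥); enqueue []
  #3 pop 2: in=[4,5] → [2,6] (was ⊥); enqueue []
  #4 pop 3: in=⊥ → [4,5] (no change)
  #5 pop 4: in=[-6,5] → [-6,5] (was ⊥); enqueue [1,2]
  #6 pop 5: in=⊥ → [-6,-5] (no change)
  #7 pop 6: in=[5,6] → [4,6] (was ⊥); enqueue [0]
  #8 pop 7: in=[-6,6] → [-6,6] (was ⊥); enqueue [4]
  #9 pop 1: in=[-6,5] → [-5,6] (was [5,6]); enqueue [6,7]
  #10 pop 2: in=[-6,5] → [-6,6] (was [2,6]); enqueue []
  #11 pop 0: in=[-6,6] → [-6,5] (was [3,4]); enqueue []
  #12 pop 4: in=[-6,6] → [-6,6] (was [-6,5]); enqueue [1,2]
  #13 pop 6: in=[-5,6] → [-6,6] (was [4,6]); enqueue [0]
  #14 pop 7: in=[-6,6] → [-6,6] (no change)
  #15 pop 1: in=[-6,6] → [-5,6] (no change)
  #16 pop 2: in=[-6,6] → [-6,6] (no change)
  #17 pop 0: in=[-6,6] → [-6,5] (no change)

Fixpoint:
  val[0] = [-6,5]
  val[1] = [-5,6]
  val[2] = [-6,6]
  val[3] = [4,5]
  val[4] = [-6,6]
  val[5] = [-6,-5]
  val[6] = [-6,6]
  val[7] = [-6,6]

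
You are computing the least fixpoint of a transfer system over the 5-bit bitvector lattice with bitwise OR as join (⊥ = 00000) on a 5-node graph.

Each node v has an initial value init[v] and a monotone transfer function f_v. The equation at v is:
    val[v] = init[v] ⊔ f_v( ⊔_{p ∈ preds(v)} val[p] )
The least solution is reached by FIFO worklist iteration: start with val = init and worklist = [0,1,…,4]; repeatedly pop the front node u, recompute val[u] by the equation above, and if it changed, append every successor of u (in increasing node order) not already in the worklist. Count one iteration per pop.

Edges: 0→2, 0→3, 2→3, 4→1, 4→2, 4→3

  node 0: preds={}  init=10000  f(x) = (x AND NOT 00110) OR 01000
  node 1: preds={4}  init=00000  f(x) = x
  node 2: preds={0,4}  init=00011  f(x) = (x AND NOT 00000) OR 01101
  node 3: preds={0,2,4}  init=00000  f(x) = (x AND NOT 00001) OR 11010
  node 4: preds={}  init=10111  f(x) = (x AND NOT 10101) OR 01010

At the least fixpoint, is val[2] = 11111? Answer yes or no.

Worklist (8 pops):
  #1 pop 0: in=00000 → 11000 (was 10000); enqueue []
  #2 pop 1: in=10111 → 10111 (was 00000); enqueue []
  #3 pop 2: in=11111 → 11111 (was 00011); enqueue []
  #4 pop 3: in=11111 → 11110 (was 00000); enqueue []
  #5 pop 4: in=00000 → 11111 (was 10111); enqueue [1,2,3]
  #6 pop 1: in=11111 → 11111 (was 10111); enqueue []
  #7 pop 2: in=11111 → 11111 (no change)
  #8 pop 3: in=11111 → 11110 (no change)

Fixpoint:
  val[0] = 11000
  val[1] = 11111
  val[2] = 11111
  val[3] = 11110
  val[4] = 11111

yes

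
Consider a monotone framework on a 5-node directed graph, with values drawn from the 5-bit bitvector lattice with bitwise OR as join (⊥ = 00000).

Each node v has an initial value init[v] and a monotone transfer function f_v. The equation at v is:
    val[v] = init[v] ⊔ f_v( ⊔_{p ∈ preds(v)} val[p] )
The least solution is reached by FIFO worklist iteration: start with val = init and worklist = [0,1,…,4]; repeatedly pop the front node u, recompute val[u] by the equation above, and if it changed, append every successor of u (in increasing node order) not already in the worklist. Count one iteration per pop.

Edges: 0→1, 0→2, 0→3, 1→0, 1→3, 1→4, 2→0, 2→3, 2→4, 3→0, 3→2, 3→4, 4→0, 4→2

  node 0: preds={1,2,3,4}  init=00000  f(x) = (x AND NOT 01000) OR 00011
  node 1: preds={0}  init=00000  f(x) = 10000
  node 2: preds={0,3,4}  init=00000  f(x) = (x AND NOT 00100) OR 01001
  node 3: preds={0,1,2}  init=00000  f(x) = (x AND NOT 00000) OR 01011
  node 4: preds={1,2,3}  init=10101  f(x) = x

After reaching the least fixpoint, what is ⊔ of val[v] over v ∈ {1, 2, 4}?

Trace (7 dequeues):
  [1] u=0 | in 10101 | out 10111 | prev 00000 | push {}
  [2] u=1 | in 10111 | out 10000 | prev 00000 | push {0}
  [3] u=2 | in 10111 | out 11011 | prev 00000 | push {}
  [4] u=3 | in 11111 | out 11111 | prev 00000 | push {2}
  [5] u=4 | in 11111 | out 11111 | prev 10101 | push {}
  [6] u=0 | in 11111 | out 10111 | ==
  [7] u=2 | in 11111 | out 11011 | ==

Converged values:
  [0] 10111
  [1] 10000
  [2] 11011
  [3] 11111
  [4] 11111

11111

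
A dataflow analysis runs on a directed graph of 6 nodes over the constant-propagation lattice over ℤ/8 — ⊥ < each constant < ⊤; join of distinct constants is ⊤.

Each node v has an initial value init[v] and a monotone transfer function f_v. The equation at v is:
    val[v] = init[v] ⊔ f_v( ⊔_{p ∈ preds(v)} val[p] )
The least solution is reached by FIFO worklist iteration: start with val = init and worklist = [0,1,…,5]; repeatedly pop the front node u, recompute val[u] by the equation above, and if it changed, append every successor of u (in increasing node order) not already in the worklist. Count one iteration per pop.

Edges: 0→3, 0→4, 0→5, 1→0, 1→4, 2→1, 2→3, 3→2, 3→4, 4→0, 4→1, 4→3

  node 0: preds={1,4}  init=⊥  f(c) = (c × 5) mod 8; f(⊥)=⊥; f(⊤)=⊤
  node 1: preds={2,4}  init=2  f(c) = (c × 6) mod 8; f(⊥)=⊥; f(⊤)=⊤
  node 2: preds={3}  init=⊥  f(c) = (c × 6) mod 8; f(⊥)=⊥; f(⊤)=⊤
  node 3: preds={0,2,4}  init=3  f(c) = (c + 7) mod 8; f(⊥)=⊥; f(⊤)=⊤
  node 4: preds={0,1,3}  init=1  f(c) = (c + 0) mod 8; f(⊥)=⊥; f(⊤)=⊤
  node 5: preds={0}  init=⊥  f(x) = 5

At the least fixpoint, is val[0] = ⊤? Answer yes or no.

yes

Worklist (11 pops):
  #1 pop 0: in=⊤ → ⊤ (was ⊥); enqueue []
  #2 pop 1: in=1 → ⊤ (was 2); enqueue [0]
  #3 pop 2: in=3 → 2 (was ⊥); enqueue [1]
  #4 pop 3: in=⊤ → ⊤ (was 3); enqueue [2]
  #5 pop 4: in=⊤ → ⊤ (was 1); enqueue [3]
  #6 pop 5: in=⊤ → 5 (was ⊥); enqueue []
  #7 pop 0: in=⊤ → ⊤ (no change)
  #8 pop 1: in=⊤ → ⊤ (no change)
  #9 pop 2: in=⊤ → ⊤ (was 2); enqueue [1]
  #10 pop 3: in=⊤ → ⊤ (no change)
  #11 pop 1: in=⊤ → ⊤ (no change)

Fixpoint:
  val[0] = ⊤
  val[1] = ⊤
  val[2] = ⊤
  val[3] = ⊤
  val[4] = ⊤
  val[5] = 5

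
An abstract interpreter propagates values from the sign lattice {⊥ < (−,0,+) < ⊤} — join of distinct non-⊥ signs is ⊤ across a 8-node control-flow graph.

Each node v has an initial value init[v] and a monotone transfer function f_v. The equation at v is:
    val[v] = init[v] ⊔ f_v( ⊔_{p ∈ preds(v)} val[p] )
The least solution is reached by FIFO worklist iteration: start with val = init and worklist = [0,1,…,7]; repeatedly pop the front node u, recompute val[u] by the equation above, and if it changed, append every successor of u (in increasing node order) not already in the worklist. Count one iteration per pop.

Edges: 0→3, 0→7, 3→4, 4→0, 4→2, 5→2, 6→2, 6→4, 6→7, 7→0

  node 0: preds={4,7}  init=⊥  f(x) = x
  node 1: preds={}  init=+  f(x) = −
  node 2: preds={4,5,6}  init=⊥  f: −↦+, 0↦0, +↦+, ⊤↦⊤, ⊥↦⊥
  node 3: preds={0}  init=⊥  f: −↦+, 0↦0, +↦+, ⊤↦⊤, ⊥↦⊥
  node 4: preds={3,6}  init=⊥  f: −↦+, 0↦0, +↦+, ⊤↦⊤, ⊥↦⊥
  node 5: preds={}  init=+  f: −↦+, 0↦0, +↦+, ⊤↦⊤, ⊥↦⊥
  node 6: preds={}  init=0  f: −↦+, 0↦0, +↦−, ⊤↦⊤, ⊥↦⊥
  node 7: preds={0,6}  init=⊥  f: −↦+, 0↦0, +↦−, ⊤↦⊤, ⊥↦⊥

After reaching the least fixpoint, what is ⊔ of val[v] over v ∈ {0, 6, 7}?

0

Worklist (13 pops):
  #1 pop 0: in=⊥ → ⊥ (no change)
  #2 pop 1: in=⊥ → ⊤ (was +); enqueue []
  #3 pop 2: in=⊤ → ⊤ (was ⊥); enqueue []
  #4 pop 3: in=⊥ → ⊥ (no change)
  #5 pop 4: in=0 → 0 (was ⊥); enqueue [0,2]
  #6 pop 5: in=⊥ → + (no change)
  #7 pop 6: in=⊥ → 0 (no change)
  #8 pop 7: in=0 → 0 (was ⊥); enqueue []
  #9 pop 0: in=0 → 0 (was ⊥); enqueue [3,7]
  #10 pop 2: in=⊤ → ⊤ (no change)
  #11 pop 3: in=0 → 0 (was ⊥); enqueue [4]
  #12 pop 7: in=0 → 0 (no change)
  #13 pop 4: in=0 → 0 (no change)

Fixpoint:
  val[0] = 0
  val[1] = ⊤
  val[2] = ⊤
  val[3] = 0
  val[4] = 0
  val[5] = +
  val[6] = 0
  val[7] = 0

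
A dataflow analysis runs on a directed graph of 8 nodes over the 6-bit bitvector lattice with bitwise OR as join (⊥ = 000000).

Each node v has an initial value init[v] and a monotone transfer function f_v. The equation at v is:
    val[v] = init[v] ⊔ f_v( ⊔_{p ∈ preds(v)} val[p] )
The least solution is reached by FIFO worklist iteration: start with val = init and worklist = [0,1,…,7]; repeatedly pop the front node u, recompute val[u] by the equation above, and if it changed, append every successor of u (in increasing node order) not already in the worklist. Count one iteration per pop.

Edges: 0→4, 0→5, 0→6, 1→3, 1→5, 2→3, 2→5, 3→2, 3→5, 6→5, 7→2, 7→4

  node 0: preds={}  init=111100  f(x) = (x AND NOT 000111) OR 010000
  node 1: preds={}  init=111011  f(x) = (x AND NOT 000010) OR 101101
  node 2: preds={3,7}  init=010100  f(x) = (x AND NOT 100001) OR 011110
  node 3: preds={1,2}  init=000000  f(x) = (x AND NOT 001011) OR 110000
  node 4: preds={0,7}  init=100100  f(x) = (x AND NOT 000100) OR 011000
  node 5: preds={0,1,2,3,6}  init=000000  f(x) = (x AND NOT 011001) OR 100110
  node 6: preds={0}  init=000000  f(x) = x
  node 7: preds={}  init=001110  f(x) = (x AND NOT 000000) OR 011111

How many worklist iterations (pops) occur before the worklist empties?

11

Trace (11 dequeues):
  [1] u=0 | in 000000 | out 111100 | ==
  [2] u=1 | in 000000 | out 111111 | prev 111011 | push {}
  [3] u=2 | in 001110 | out 011110 | prev 010100 | push {}
  [4] u=3 | in 111111 | out 110100 | prev 000000 | push {2}
  [5] u=4 | in 111110 | out 111110 | prev 100100 | push {}
  [6] u=5 | in 111111 | out 100110 | prev 000000 | push {}
  [7] u=6 | in 111100 | out 111100 | prev 000000 | push {5}
  [8] u=7 | in 000000 | out 011111 | prev 001110 | push {4}
  [9] u=2 | in 111111 | out 011110 | ==
  [10] u=5 | in 111111 | out 100110 | ==
  [11] u=4 | in 111111 | out 111111 | prev 111110 | push {}

Converged values:
  [0] 111100
  [1] 111111
  [2] 011110
  [3] 110100
  [4] 111111
  [5] 100110
  [6] 111100
  [7] 011111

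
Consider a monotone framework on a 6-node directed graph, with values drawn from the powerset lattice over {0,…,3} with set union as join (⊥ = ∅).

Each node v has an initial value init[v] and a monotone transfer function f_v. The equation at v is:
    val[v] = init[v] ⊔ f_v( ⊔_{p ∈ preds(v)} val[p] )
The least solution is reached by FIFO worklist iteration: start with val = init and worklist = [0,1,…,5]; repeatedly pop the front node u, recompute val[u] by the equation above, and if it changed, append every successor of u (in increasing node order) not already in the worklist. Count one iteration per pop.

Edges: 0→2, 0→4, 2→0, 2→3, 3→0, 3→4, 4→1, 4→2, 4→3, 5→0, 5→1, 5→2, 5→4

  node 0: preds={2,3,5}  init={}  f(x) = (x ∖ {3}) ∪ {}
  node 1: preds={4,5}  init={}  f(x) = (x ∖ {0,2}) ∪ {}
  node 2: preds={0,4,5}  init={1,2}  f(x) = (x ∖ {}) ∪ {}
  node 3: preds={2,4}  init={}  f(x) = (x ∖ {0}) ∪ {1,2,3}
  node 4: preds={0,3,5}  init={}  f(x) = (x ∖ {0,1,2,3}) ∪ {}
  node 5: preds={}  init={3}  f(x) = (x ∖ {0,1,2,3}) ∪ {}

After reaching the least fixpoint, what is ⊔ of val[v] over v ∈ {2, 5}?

{1,2,3}

Iteration log — 7 steps:
  step 1. node 0  ⊔preds={1,2,3}  new={1,2}  old={}  +wl: 
  step 2. node 1  ⊔preds={3}  new={3}  old={}  +wl: 
  step 3. node 2  ⊔preds={1,2,3}  new={1,2,3}  old={1,2}  +wl: 0
  step 4. node 3  ⊔preds={1,2,3}  new={1,2,3}  old={}  +wl: 
  step 5. node 4  ⊔preds={1,2,3}  new={}  stable
  step 6. node 5  ⊔preds={}  new={3}  stable
  step 7. node 0  ⊔preds={1,2,3}  new={1,2}  stable

Least fixpoint reached:
  node 0: {1,2}
  node 1: {3}
  node 2: {1,2,3}
  node 3: {1,2,3}
  node 4: {}
  node 5: {3}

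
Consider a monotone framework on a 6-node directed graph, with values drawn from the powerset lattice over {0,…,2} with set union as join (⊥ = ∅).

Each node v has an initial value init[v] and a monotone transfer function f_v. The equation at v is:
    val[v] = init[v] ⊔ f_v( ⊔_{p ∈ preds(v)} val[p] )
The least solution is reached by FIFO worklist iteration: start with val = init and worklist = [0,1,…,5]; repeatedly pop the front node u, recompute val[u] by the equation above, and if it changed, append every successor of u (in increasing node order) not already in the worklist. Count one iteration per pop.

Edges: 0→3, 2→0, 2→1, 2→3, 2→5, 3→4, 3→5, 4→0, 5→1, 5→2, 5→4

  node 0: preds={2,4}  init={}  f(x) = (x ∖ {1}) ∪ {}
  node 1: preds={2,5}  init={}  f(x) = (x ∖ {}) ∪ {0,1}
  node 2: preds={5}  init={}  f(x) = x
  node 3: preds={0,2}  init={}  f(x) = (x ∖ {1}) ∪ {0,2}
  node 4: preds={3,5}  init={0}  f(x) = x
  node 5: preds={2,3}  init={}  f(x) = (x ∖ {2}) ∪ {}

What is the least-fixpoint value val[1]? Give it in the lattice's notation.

{0,1}

Trace (14 dequeues):
  [1] u=0 | in {0} | out {0} | prev {} | push {}
  [2] u=1 | in {} | out {0,1} | prev {} | push {}
  [3] u=2 | in {} | out {} | ==
  [4] u=3 | in {0} | out {0,2} | prev {} | push {}
  [5] u=4 | in {0,2} | out {0,2} | prev {0} | push {0}
  [6] u=5 | in {0,2} | out {0} | prev {} | push {1,2,4}
  [7] u=0 | in {0,2} | out {0,2} | prev {0} | push {3}
  [8] u=1 | in {0} | out {0,1} | ==
  [9] u=2 | in {0} | out {0} | prev {} | push {0,1,5}
  [10] u=4 | in {0,2} | out {0,2} | ==
  [11] u=3 | in {0,2} | out {0,2} | ==
  [12] u=0 | in {0,2} | out {0,2} | ==
  [13] u=1 | in {0} | out {0,1} | ==
  [14] u=5 | in {0,2} | out {0} | ==

Converged values:
  [0] {0,2}
  [1] {0,1}
  [2] {0}
  [3] {0,2}
  [4] {0,2}
  [5] {0}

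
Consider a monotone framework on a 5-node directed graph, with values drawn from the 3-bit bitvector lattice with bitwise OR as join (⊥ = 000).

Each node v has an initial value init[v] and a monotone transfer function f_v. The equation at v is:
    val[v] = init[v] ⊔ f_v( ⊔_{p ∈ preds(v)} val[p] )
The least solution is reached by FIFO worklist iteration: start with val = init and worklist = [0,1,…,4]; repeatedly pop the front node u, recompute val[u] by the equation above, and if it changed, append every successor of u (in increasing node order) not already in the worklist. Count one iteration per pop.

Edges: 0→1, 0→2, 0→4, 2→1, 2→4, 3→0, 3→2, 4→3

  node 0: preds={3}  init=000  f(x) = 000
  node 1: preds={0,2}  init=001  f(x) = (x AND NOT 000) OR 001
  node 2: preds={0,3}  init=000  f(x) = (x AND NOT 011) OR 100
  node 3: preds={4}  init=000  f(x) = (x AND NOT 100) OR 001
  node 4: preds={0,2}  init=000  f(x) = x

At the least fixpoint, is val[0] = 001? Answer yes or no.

Trace (9 dequeues):
  [1] u=0 | in 000 | out 000 | ==
  [2] u=1 | in 000 | out 001 | ==
  [3] u=2 | in 000 | out 100 | prev 000 | push {1}
  [4] u=3 | in 000 | out 001 | prev 000 | push {0,2}
  [5] u=4 | in 100 | out 100 | prev 000 | push {3}
  [6] u=1 | in 100 | out 101 | prev 001 | push {}
  [7] u=0 | in 001 | out 000 | ==
  [8] u=2 | in 001 | out 100 | ==
  [9] u=3 | in 100 | out 001 | ==

Converged values:
  [0] 000
  [1] 101
  [2] 100
  [3] 001
  [4] 100

no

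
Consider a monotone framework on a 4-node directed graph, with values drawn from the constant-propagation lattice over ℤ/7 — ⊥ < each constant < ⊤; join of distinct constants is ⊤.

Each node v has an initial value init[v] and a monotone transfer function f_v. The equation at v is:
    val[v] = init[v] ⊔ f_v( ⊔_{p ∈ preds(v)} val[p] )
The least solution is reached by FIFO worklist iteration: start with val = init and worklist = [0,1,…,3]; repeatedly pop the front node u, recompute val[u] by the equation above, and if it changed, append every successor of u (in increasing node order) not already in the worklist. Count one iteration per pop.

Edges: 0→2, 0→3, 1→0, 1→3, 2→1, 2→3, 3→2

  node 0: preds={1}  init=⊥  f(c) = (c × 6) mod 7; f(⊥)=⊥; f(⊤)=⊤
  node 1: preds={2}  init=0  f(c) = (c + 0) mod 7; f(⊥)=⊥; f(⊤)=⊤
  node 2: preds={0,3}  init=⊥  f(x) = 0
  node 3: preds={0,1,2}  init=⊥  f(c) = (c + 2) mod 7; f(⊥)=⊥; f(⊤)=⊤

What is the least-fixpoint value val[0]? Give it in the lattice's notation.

0

Worklist (6 pops):
  #1 pop 0: in=0 → 0 (was ⊥); enqueue []
  #2 pop 1: in=⊥ → 0 (no change)
  #3 pop 2: in=0 → 0 (was ⊥); enqueue [1]
  #4 pop 3: in=0 → 2 (was ⊥); enqueue [2]
  #5 pop 1: in=0 → 0 (no change)
  #6 pop 2: in=⊤ → 0 (no change)

Fixpoint:
  val[0] = 0
  val[1] = 0
  val[2] = 0
  val[3] = 2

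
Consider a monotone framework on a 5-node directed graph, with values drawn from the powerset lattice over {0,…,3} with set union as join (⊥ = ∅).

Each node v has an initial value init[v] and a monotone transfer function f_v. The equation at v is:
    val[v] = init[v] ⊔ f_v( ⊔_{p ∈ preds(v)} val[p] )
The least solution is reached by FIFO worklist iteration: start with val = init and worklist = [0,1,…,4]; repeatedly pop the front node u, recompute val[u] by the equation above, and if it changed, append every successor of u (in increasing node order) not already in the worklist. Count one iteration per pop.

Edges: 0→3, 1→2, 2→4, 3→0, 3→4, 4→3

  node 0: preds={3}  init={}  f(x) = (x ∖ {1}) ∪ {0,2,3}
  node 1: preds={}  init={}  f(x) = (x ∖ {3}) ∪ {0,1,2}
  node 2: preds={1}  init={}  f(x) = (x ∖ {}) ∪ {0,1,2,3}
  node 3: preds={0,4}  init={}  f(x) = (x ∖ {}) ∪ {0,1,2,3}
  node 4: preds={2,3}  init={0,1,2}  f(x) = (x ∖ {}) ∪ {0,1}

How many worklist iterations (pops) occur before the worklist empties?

Trace (7 dequeues):
  [1] u=0 | in {} | out {0,2,3} | prev {} | push {}
  [2] u=1 | in {} | out {0,1,2} | prev {} | push {}
  [3] u=2 | in {0,1,2} | out {0,1,2,3} | prev {} | push {}
  [4] u=3 | in {0,1,2,3} | out {0,1,2,3} | prev {} | push {0}
  [5] u=4 | in {0,1,2,3} | out {0,1,2,3} | prev {0,1,2} | push {3}
  [6] u=0 | in {0,1,2,3} | out {0,2,3} | ==
  [7] u=3 | in {0,1,2,3} | out {0,1,2,3} | ==

Converged values:
  [0] {0,2,3}
  [1] {0,1,2}
  [2] {0,1,2,3}
  [3] {0,1,2,3}
  [4] {0,1,2,3}

7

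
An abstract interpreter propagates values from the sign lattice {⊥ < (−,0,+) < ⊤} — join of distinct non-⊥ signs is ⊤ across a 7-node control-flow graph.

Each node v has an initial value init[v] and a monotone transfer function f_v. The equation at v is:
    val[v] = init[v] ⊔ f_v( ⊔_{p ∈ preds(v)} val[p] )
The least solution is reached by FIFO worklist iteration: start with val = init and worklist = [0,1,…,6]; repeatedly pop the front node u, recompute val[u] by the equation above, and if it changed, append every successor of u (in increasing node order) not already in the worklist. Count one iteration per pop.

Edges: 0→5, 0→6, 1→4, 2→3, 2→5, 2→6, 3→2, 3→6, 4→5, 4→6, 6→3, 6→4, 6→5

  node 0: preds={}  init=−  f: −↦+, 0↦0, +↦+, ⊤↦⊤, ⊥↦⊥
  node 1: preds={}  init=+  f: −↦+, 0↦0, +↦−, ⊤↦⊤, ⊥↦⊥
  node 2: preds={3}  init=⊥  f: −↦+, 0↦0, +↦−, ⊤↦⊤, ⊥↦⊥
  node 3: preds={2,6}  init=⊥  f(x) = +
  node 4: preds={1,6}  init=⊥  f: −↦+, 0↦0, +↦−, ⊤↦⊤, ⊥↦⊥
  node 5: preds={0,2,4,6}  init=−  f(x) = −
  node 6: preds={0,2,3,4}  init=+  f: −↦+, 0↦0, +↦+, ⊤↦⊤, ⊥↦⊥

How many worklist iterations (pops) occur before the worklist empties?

12

Worklist (12 pops):
  #1 pop 0: in=⊥ → − (no change)
  #2 pop 1: in=⊥ → + (no change)
  #3 pop 2: in=⊥ → ⊥ (no change)
  #4 pop 3: in=+ → + (was ⊥); enqueue [2]
  #5 pop 4: in=+ → − (was ⊥); enqueue []
  #6 pop 5: in=⊤ → − (no change)
  #7 pop 6: in=⊤ → ⊤ (was +); enqueue [3,4,5]
  #8 pop 2: in=+ → − (was ⊥); enqueue [6]
  #9 pop 3: in=⊤ → + (no change)
  #10 pop 4: in=⊤ → ⊤ (was −); enqueue []
  #11 pop 5: in=⊤ → − (no change)
  #12 pop 6: in=⊤ → ⊤ (no change)

Fixpoint:
  val[0] = −
  val[1] = +
  val[2] = −
  val[3] = +
  val[4] = ⊤
  val[5] = −
  val[6] = ⊤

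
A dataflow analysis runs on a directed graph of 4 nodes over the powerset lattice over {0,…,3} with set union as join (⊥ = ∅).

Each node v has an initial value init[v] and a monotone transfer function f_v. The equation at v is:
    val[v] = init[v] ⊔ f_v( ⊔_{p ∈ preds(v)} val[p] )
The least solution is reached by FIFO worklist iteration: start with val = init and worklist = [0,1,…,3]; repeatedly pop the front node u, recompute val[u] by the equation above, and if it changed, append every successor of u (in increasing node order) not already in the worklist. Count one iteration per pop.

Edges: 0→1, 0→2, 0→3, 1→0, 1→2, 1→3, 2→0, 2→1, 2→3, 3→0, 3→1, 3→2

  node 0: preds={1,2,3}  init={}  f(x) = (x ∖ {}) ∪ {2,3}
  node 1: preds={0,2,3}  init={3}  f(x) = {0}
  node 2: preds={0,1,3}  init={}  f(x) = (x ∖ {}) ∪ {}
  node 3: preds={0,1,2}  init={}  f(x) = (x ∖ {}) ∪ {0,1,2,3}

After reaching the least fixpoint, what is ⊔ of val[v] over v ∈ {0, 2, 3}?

{0,1,2,3}

Worklist (10 pops):
  #1 pop 0: in={3} → {2,3} (was {}); enqueue []
  #2 pop 1: in={2,3} → {0,3} (was {3}); enqueue [0]
  #3 pop 2: in={0,2,3} → {0,2,3} (was {}); enqueue [1]
  #4 pop 3: in={0,2,3} → {0,1,2,3} (was {}); enqueue [2]
  #5 pop 0: in={0,1,2,3} → {0,1,2,3} (was {2,3}); enqueue [3]
  #6 pop 1: in={0,1,2,3} → {0,3} (no change)
  #7 pop 2: in={0,1,2,3} → {0,1,2,3} (was {0,2,3}); enqueue [0,1]
  #8 pop 3: in={0,1,2,3} → {0,1,2,3} (no change)
  #9 pop 0: in={0,1,2,3} → {0,1,2,3} (no change)
  #10 pop 1: in={0,1,2,3} → {0,3} (no change)

Fixpoint:
  val[0] = {0,1,2,3}
  val[1] = {0,3}
  val[2] = {0,1,2,3}
  val[3] = {0,1,2,3}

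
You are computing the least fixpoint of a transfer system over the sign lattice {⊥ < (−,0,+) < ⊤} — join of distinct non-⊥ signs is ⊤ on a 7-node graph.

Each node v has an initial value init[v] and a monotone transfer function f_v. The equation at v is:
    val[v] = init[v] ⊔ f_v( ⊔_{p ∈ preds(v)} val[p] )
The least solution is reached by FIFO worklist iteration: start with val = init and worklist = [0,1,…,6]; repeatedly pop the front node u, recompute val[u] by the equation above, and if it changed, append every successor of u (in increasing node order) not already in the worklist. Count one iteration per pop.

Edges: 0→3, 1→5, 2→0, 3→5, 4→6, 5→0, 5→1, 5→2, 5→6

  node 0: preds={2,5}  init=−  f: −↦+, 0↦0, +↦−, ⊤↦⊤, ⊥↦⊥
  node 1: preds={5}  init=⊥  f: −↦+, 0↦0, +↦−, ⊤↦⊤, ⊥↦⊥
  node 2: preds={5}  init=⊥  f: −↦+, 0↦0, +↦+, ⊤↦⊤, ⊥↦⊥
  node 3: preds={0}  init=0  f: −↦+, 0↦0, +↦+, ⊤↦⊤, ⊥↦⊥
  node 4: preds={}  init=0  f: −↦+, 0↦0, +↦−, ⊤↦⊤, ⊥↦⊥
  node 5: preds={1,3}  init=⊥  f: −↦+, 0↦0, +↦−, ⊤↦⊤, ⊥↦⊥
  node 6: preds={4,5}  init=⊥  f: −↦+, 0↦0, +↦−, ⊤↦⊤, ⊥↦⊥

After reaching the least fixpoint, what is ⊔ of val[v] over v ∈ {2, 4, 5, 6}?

Worklist (13 pops):
  #1 pop 0: in=⊥ → − (no change)
  #2 pop 1: in=⊥ → ⊥ (no change)
  #3 pop 2: in=⊥ → ⊥ (no change)
  #4 pop 3: in=− → ⊤ (was 0); enqueue []
  #5 pop 4: in=⊥ → 0 (no change)
  #6 pop 5: in=⊤ → ⊤ (was ⊥); enqueue [0,1,2]
  #7 pop 6: in=⊤ → ⊤ (was ⊥); enqueue []
  #8 pop 0: in=⊤ → ⊤ (was −); enqueue [3]
  #9 pop 1: in=⊤ → ⊤ (was ⊥); enqueue [5]
  #10 pop 2: in=⊤ → ⊤ (was ⊥); enqueue [0]
  #11 pop 3: in=⊤ → ⊤ (no change)
  #12 pop 5: in=⊤ → ⊤ (no change)
  #13 pop 0: in=⊤ → ⊤ (no change)

Fixpoint:
  val[0] = ⊤
  val[1] = ⊤
  val[2] = ⊤
  val[3] = ⊤
  val[4] = 0
  val[5] = ⊤
  val[6] = ⊤

⊤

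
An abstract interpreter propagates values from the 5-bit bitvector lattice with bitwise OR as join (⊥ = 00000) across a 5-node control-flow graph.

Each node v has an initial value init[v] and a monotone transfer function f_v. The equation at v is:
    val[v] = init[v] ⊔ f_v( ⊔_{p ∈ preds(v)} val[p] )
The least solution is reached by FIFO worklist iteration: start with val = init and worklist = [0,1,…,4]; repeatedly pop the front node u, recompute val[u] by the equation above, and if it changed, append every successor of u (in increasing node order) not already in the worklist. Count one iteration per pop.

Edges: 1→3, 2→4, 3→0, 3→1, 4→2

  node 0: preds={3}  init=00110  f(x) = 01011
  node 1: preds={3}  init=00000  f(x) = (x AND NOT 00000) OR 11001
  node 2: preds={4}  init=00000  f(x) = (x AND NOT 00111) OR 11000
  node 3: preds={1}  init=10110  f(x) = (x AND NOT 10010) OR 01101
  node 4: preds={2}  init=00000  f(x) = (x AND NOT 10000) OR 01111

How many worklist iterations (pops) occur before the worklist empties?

8

Iteration log — 8 steps:
  step 1. node 0  ⊔preds=10110  new=01111  old=00110  +wl: 
  step 2. node 1  ⊔preds=10110  new=11111  old=00000  +wl: 
  step 3. node 2  ⊔preds=00000  new=11000  old=00000  +wl: 
  step 4. node 3  ⊔preds=11111  new=11111  old=10110  +wl: 0,1
  step 5. node 4  ⊔preds=11000  new=01111  old=00000  +wl: 2
  step 6. node 0  ⊔preds=11111  new=01111  stable
  step 7. node 1  ⊔preds=11111  new=11111  stable
  step 8. node 2  ⊔preds=01111  new=11000  stable

Least fixpoint reached:
  node 0: 01111
  node 1: 11111
  node 2: 11000
  node 3: 11111
  node 4: 01111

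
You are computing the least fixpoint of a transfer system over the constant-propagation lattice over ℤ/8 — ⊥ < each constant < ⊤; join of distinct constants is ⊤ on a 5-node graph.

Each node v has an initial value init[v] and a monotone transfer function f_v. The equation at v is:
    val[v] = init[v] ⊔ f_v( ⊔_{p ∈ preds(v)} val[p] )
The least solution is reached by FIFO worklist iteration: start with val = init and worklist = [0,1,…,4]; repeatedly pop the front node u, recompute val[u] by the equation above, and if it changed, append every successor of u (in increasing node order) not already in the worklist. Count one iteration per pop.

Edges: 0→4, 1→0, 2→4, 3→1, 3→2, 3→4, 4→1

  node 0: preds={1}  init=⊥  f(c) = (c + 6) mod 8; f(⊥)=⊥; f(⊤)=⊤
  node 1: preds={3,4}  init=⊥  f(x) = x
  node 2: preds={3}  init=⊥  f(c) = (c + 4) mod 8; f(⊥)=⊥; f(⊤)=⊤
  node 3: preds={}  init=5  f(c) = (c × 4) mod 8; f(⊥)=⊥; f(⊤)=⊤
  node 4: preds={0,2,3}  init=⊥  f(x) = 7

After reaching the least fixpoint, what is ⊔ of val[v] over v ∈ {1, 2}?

⊤

Trace (10 dequeues):
  [1] u=0 | in ⊥ | out ⊥ | ==
  [2] u=1 | in 5 | out 5 | prev ⊥ | push {0}
  [3] u=2 | in 5 | out 1 | prev ⊥ | push {}
  [4] u=3 | in ⊥ | out 5 | ==
  [5] u=4 | in ⊤ | out 7 | prev ⊥ | push {1}
  [6] u=0 | in 5 | out 3 | prev ⊥ | push {4}
  [7] u=1 | in ⊤ | out ⊤ | prev 5 | push {0}
  [8] u=4 | in ⊤ | out 7 | ==
  [9] u=0 | in ⊤ | out ⊤ | prev 3 | push {4}
  [10] u=4 | in ⊤ | out 7 | ==

Converged values:
  [0] ⊤
  [1] ⊤
  [2] 1
  [3] 5
  [4] 7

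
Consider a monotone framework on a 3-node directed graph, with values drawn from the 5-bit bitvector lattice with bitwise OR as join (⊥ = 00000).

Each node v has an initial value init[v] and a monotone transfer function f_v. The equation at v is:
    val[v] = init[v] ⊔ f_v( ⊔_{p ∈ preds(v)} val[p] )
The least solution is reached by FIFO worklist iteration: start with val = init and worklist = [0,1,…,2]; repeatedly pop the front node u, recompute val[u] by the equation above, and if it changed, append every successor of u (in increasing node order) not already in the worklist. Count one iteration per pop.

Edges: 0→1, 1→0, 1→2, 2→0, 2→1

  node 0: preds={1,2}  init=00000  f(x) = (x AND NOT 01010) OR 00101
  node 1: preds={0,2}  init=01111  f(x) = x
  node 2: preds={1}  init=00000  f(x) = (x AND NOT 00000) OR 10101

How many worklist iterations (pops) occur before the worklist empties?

7

Worklist (7 pops):
  #1 pop 0: in=01111 → 00101 (was 00000); enqueue []
  #2 pop 1: in=00101 → 01111 (no change)
  #3 pop 2: in=01111 → 11111 (was 00000); enqueue [0,1]
  #4 pop 0: in=11111 → 10101 (was 00101); enqueue []
  #5 pop 1: in=11111 → 11111 (was 01111); enqueue [0,2]
  #6 pop 0: in=11111 → 10101 (no change)
  #7 pop 2: in=11111 → 11111 (no change)

Fixpoint:
  val[0] = 10101
  val[1] = 11111
  val[2] = 11111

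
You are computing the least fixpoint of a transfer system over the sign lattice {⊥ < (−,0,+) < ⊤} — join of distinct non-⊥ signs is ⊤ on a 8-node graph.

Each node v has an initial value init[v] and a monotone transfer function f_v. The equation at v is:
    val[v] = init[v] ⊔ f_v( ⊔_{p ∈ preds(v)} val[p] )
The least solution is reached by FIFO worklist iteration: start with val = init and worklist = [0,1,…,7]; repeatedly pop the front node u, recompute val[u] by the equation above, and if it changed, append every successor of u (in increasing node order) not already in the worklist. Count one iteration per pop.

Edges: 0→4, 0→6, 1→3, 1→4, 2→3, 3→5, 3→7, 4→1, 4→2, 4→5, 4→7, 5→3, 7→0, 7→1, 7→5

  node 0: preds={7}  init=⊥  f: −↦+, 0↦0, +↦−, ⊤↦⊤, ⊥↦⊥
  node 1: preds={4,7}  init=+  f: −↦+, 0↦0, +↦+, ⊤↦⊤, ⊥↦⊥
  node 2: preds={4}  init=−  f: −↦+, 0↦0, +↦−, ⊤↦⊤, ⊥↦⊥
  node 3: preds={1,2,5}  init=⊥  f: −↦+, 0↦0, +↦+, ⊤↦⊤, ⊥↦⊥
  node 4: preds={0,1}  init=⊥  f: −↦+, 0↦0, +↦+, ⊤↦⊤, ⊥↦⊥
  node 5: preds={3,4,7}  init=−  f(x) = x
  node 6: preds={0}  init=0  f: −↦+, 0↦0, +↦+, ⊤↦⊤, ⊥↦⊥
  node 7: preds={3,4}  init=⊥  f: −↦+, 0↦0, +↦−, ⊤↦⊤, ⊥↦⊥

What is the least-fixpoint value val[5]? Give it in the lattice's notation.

Iteration log — 20 steps:
  step 1. node 0  ⊔preds=⊥  new=⊥  stable
  step 2. node 1  ⊔preds=⊥  new=+  stable
  step 3. node 2  ⊔preds=⊥  new=−  stable
  step 4. node 3  ⊔preds=⊤  new=⊤  old=⊥  +wl: 
  step 5. node 4  ⊔preds=+  new=+  old=⊥  +wl: 1,2
  step 6. node 5  ⊔preds=⊤  new=⊤  old=−  +wl: 3
  step 7. node 6  ⊔preds=⊥  new=0  stable
  step 8. node 7  ⊔preds=⊤  new=⊤  old=⊥  +wl: 0,5
  step 9. node 1  ⊔preds=⊤  new=⊤  old=+  +wl: 4
  step 10. node 2  ⊔preds=+  new=−  stable
  step 11. node 3  ⊔preds=⊤  new=⊤  stable
  step 12. node 0  ⊔preds=⊤  new=⊤  old=⊥  +wl: 6
  step 13. node 5  ⊔preds=⊤  new=⊤  stable
  step 14. node 4  ⊔preds=⊤  new=⊤  old=+  +wl: 1,2,5,7
  step 15. node 6  ⊔preds=⊤  new=⊤  old=0  +wl: 
  step 16. node 1  ⊔preds=⊤  new=⊤  stable
  step 17. node 2  ⊔preds=⊤  new=⊤  old=−  +wl: 3
  step 18. node 5  ⊔preds=⊤  new=⊤  stable
  step 19. node 7  ⊔preds=⊤  new=⊤  stable
  step 20. node 3  ⊔preds=⊤  new=⊤  stable

Least fixpoint reached:
  node 0: ⊤
  node 1: ⊤
  node 2: ⊤
  node 3: ⊤
  node 4: ⊤
  node 5: ⊤
  node 6: ⊤
  node 7: ⊤

⊤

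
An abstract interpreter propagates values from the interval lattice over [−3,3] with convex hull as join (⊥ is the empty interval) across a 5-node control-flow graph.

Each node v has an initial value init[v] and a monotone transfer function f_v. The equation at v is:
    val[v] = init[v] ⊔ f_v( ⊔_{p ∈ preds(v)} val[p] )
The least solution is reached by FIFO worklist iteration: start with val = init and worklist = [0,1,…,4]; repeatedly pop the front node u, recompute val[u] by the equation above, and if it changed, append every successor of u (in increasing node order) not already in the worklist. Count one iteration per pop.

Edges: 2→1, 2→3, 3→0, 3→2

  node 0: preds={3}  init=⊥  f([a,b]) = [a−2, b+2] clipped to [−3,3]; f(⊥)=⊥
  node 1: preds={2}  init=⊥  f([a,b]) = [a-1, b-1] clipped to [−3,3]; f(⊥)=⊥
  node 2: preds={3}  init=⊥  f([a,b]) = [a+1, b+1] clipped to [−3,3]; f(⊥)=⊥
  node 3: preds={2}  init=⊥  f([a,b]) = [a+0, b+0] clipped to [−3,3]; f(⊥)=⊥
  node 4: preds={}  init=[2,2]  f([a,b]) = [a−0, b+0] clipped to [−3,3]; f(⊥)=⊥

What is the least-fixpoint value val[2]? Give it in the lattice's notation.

Trace (5 dequeues):
  [1] u=0 | in ⊥ | out ⊥ | ==
  [2] u=1 | in ⊥ | out ⊥ | ==
  [3] u=2 | in ⊥ | out ⊥ | ==
  [4] u=3 | in ⊥ | out ⊥ | ==
  [5] u=4 | in ⊥ | out [2,2] | ==

Converged values:
  [0] ⊥
  [1] ⊥
  [2] ⊥
  [3] ⊥
  [4] [2,2]

⊥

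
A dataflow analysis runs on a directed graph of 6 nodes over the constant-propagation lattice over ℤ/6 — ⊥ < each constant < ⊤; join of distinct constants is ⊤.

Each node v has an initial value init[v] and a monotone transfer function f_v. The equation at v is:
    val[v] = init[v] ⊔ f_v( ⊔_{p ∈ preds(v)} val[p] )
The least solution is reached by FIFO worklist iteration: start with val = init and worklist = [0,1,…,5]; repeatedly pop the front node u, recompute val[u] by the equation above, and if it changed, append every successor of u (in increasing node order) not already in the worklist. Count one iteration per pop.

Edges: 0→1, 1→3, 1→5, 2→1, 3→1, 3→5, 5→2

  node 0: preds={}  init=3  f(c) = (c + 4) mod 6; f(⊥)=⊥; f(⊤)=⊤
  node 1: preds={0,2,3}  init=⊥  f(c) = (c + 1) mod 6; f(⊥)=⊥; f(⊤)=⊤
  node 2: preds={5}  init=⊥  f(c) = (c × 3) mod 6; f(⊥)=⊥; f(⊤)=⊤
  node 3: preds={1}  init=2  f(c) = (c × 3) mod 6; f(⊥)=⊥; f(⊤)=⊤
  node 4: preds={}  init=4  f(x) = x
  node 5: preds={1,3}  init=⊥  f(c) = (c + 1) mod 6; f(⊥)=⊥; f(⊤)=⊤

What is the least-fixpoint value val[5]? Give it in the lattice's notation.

⊤

Worklist (9 pops):
  #1 pop 0: in=⊥ → 3 (no change)
  #2 pop 1: in=⊤ → ⊤ (was ⊥); enqueue []
  #3 pop 2: in=⊥ → ⊥ (no change)
  #4 pop 3: in=⊤ → ⊤ (was 2); enqueue [1]
  #5 pop 4: in=⊥ → 4 (no change)
  #6 pop 5: in=⊤ → ⊤ (was ⊥); enqueue [2]
  #7 pop 1: in=⊤ → ⊤ (no change)
  #8 pop 2: in=⊤ → ⊤ (was ⊥); enqueue [1]
  #9 pop 1: in=⊤ → ⊤ (no change)

Fixpoint:
  val[0] = 3
  val[1] = ⊤
  val[2] = ⊤
  val[3] = ⊤
  val[4] = 4
  val[5] = ⊤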